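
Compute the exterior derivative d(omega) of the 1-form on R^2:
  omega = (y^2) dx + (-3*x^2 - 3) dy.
d(omega) = (-6*x - 2*y) dx ∧ dy

For a 1-form omega = sum_i f_i dx_i, the exterior derivative is
  d(omega) = sum_{i < j} (∂f_j/∂x_i - ∂f_i/∂x_j) dx_i ∧ dx_j.
  coefficient of dx ∧ dy: ∂f_2/∂x - ∂f_1/∂y = ∂(-3*x^2 - 3)/∂x - ∂(y^2)/∂y = -6*x - 2*y
Assembling: d(omega) = (-6*x - 2*y) dx ∧ dy.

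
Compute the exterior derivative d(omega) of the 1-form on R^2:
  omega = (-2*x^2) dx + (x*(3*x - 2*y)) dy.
d(omega) = (6*x - 2*y) dx ∧ dy

For a 1-form omega = sum_i f_i dx_i, the exterior derivative is
  d(omega) = sum_{i < j} (∂f_j/∂x_i - ∂f_i/∂x_j) dx_i ∧ dx_j.
  coefficient of dx ∧ dy: ∂f_2/∂x - ∂f_1/∂y = ∂(x*(3*x - 2*y))/∂x - ∂(-2*x^2)/∂y = 6*x - 2*y
Assembling: d(omega) = (6*x - 2*y) dx ∧ dy.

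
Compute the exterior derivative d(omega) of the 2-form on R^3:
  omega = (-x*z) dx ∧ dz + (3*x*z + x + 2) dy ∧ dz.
d(omega) = (3*z + 1) dx ∧ dy ∧ dz

For a 2-form omega = sum_{i<j} g_{ij} dx_i ∧ dx_j, the exterior derivative is
  d(omega) = sum_{i<j} d(g_{ij}) ∧ dx_i ∧ dx_j = sum_{i<j, k} (∂g_{ij}/∂x_k) dx_k ∧ dx_i ∧ dx_j.
Expand each term, using dx_k ∧ dx_i ∧ dx_j = sgn(permutation) dx_{(a)} ∧ dx_{(b)} ∧ dx_{(c)} with (a < b < c) sorted:
  d(3*x*z + x + 2) includes (∂/∂x)(3*x*z + x + 2) dx = (3*z + 1) dx, which multiplied by dy ∧ dz gives (3*z + 1) dx ∧ dy ∧ dz
Collecting like 3-forms: d(omega) = (3*z + 1) dx ∧ dy ∧ dz.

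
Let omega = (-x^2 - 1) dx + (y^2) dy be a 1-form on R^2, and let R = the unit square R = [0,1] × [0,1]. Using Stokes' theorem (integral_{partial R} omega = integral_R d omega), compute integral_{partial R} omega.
integral_(partial R) omega = 0

Stokes: integral_partial_R omega = integral_R d omega with d omega = (∂Q/∂x - ∂P/∂y) dx ∧ dy.
  ∂Q/∂x = 0
  ∂P/∂y = 0
  integrand = ∂Q/∂x - ∂P/∂y = 0.
Integrating over R: integral_0^1 integral_0^1 (0) dx dy = 0.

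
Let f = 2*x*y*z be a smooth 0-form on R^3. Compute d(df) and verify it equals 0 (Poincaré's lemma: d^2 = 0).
d(df) = 0

Step 1: df = sum_i (∂f/∂x_i) dx_i = (2*y*z) dx + (2*x*z) dy + (2*x*y) dz.
Step 2: Apply d again. Using the 1-form formula, the coefficient of dx ∧ dy in d(df) is ∂^2 f/∂x ∂y - ∂^2 f/∂y ∂x = (2*z) - (2*z) = 0 (equality of mixed partials for smooth f).
Similarly for dx ∧ dz and dy ∧ dz — all coefficients vanish. So d(df) = 0.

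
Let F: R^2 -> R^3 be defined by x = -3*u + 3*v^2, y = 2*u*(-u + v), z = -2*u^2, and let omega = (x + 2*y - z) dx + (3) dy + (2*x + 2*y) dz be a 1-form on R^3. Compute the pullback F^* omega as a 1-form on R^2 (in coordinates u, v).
F^* omega = (16*u^3 - 16*u^2*v + 30*u^2 - 24*u*v^2 - 12*u*v - 3*u - 9*v^2 + 6*v) du + (-12*u^2*v + 24*u*v^2 - 18*u*v + 6*u + 18*v^3) dv

Using F^*(f dg) = (f ∘ F) d(g ∘ F), substitute each coordinate x_i by F_i(u, v) in f_i, and replace dx_i by d F_i = (∂F_i/∂u) du + (∂F_i/∂v) dv.
  For the x component: f_1(F) = -2*u^2 + 4*u*v - 3*u + 3*v^2; d F_1 = (-3) du + (6*v) dv
  For the y component: f_2(F) = 3; d F_2 = (-4*u + 2*v) du + (2*u) dv
  For the z component: f_3(F) = -4*u^2 + 4*u*v - 6*u + 6*v^2; d F_3 = (-4*u) du + (0) dv
Combining and collecting du, dv coefficients:
  coeff of du: 16*u^3 - 16*u^2*v + 30*u^2 - 24*u*v^2 - 12*u*v - 3*u - 9*v^2 + 6*v
  coeff of dv: -12*u^2*v + 24*u*v^2 - 18*u*v + 6*u + 18*v^3
F^* omega = (16*u^3 - 16*u^2*v + 30*u^2 - 24*u*v^2 - 12*u*v - 3*u - 9*v^2 + 6*v) du + (-12*u^2*v + 24*u*v^2 - 18*u*v + 6*u + 18*v^3) dv.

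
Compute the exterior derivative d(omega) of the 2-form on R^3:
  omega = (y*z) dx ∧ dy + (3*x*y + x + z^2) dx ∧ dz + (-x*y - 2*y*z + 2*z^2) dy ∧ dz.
d(omega) = (-3*x) dx ∧ dy ∧ dz

For a 2-form omega = sum_{i<j} g_{ij} dx_i ∧ dx_j, the exterior derivative is
  d(omega) = sum_{i<j} d(g_{ij}) ∧ dx_i ∧ dx_j = sum_{i<j, k} (∂g_{ij}/∂x_k) dx_k ∧ dx_i ∧ dx_j.
Expand each term, using dx_k ∧ dx_i ∧ dx_j = sgn(permutation) dx_{(a)} ∧ dx_{(b)} ∧ dx_{(c)} with (a < b < c) sorted:
  d(y*z) includes (∂/∂z)(y*z) dz = (y) dz, which multiplied by dx ∧ dy gives (y) dx ∧ dy ∧ dz
  d(3*x*y + x + z^2) includes (∂/∂y)(3*x*y + x + z^2) dy = (3*x) dy, which multiplied by dx ∧ dz gives (-3*x) dx ∧ dy ∧ dz
  d(-x*y - 2*y*z + 2*z^2) includes (∂/∂x)(-x*y - 2*y*z + 2*z^2) dx = (-y) dx, which multiplied by dy ∧ dz gives (-y) dx ∧ dy ∧ dz
Collecting like 3-forms: d(omega) = (-3*x) dx ∧ dy ∧ dz.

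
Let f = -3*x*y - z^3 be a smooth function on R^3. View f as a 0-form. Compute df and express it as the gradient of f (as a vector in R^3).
df = (-3*y) dx + (-3*x) dy + (-3*z^2) dz; grad f = (-3*y, -3*x, -3*z^2)

For a 0-form f, d f = (∂f/∂x) dx + (∂f/∂y) dy + (∂f/∂z) dz. The components of the vector representation are exactly the entries of grad f in Cartesian coordinates:
  ∂f/∂x = -3*y
  ∂f/∂y = -3*x
  ∂f/∂z = -3*z^2.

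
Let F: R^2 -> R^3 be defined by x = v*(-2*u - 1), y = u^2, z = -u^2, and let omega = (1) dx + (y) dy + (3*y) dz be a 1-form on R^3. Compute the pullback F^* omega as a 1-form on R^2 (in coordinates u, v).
F^* omega = (-4*u^3 - 2*v) du + (-2*u - 1) dv

Using F^*(f dg) = (f ∘ F) d(g ∘ F), substitute each coordinate x_i by F_i(u, v) in f_i, and replace dx_i by d F_i = (∂F_i/∂u) du + (∂F_i/∂v) dv.
  For the x component: f_1(F) = 1; d F_1 = (-2*v) du + (-2*u - 1) dv
  For the y component: f_2(F) = u^2; d F_2 = (2*u) du + (0) dv
  For the z component: f_3(F) = 3*u^2; d F_3 = (-2*u) du + (0) dv
Combining and collecting du, dv coefficients:
  coeff of du: -4*u^3 - 2*v
  coeff of dv: -2*u - 1
F^* omega = (-4*u^3 - 2*v) du + (-2*u - 1) dv.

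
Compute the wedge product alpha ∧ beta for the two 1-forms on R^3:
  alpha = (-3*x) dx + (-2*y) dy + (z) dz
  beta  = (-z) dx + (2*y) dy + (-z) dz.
alpha ∧ beta = (-2*y*(3*x + z)) dx ∧ dy + (z*(3*x + z)) dx ∧ dz

Distribute the wedge, using dx_i ∧ dx_j = -dx_j ∧ dx_i and dx_i ∧ dx_i = 0. For each pair (i, j) with i < j, the coefficient of dx_i ∧ dx_j in alpha ∧ beta is (alpha_i * beta_j - alpha_j * beta_i). Collecting: alpha ∧ beta = (-2*y*(3*x + z)) dx ∧ dy + (z*(3*x + z)) dx ∧ dz.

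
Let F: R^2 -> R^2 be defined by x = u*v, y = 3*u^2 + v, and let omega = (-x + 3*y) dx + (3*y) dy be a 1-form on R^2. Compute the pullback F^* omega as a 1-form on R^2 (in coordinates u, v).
F^* omega = (54*u^3 + 9*u^2*v - u*v^2 + 18*u*v + 3*v^2) du + (9*u^3 - u^2*v + 9*u^2 + 3*u*v + 3*v) dv

Using F^*(f dg) = (f ∘ F) d(g ∘ F), substitute each coordinate x_i by F_i(u, v) in f_i, and replace dx_i by d F_i = (∂F_i/∂u) du + (∂F_i/∂v) dv.
  For the x component: f_1(F) = 9*u^2 - u*v + 3*v; d F_1 = (v) du + (u) dv
  For the y component: f_2(F) = 9*u^2 + 3*v; d F_2 = (6*u) du + (1) dv
Combining and collecting du, dv coefficients:
  coeff of du: 54*u^3 + 9*u^2*v - u*v^2 + 18*u*v + 3*v^2
  coeff of dv: 9*u^3 - u^2*v + 9*u^2 + 3*u*v + 3*v
F^* omega = (54*u^3 + 9*u^2*v - u*v^2 + 18*u*v + 3*v^2) du + (9*u^3 - u^2*v + 9*u^2 + 3*u*v + 3*v) dv.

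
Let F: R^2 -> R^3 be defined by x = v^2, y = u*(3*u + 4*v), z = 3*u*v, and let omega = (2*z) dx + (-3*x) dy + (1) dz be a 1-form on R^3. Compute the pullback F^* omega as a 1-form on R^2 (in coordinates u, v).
F^* omega = (3*v*(-6*u*v - 4*v^2 + 1)) du + (3*u) dv

Using F^*(f dg) = (f ∘ F) d(g ∘ F), substitute each coordinate x_i by F_i(u, v) in f_i, and replace dx_i by d F_i = (∂F_i/∂u) du + (∂F_i/∂v) dv.
  For the x component: f_1(F) = 6*u*v; d F_1 = (0) du + (2*v) dv
  For the y component: f_2(F) = -3*v^2; d F_2 = (6*u + 4*v) du + (4*u) dv
  For the z component: f_3(F) = 1; d F_3 = (3*v) du + (3*u) dv
Combining and collecting du, dv coefficients:
  coeff of du: 3*v*(-6*u*v - 4*v^2 + 1)
  coeff of dv: 3*u
F^* omega = (3*v*(-6*u*v - 4*v^2 + 1)) du + (3*u) dv.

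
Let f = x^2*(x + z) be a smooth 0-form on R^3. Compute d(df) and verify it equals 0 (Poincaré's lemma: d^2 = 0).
d(df) = 0

Step 1: df = sum_i (∂f/∂x_i) dx_i = (x*(3*x + 2*z)) dx + (0) dy + (x^2) dz.
Step 2: Apply d again. Using the 1-form formula, the coefficient of dx ∧ dy in d(df) is ∂^2 f/∂x ∂y - ∂^2 f/∂y ∂x = (0) - (0) = 0 (equality of mixed partials for smooth f).
Similarly for dx ∧ dz and dy ∧ dz — all coefficients vanish. So d(df) = 0.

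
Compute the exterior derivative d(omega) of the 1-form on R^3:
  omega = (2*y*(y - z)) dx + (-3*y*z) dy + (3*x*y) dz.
d(omega) = (-4*y + 2*z) dx ∧ dy + (5*y) dx ∧ dz + (3*x + 3*y) dy ∧ dz

For a 1-form omega = sum_i f_i dx_i, the exterior derivative is
  d(omega) = sum_{i < j} (∂f_j/∂x_i - ∂f_i/∂x_j) dx_i ∧ dx_j.
  coefficient of dx ∧ dy: ∂f_2/∂x - ∂f_1/∂y = ∂(-3*y*z)/∂x - ∂(2*y*(y - z))/∂y = -4*y + 2*z
  coefficient of dx ∧ dz: ∂f_3/∂x - ∂f_1/∂z = ∂(3*x*y)/∂x - ∂(2*y*(y - z))/∂z = 5*y
  coefficient of dy ∧ dz: ∂f_3/∂y - ∂f_2/∂z = ∂(3*x*y)/∂y - ∂(-3*y*z)/∂z = 3*x + 3*y
Assembling: d(omega) = (-4*y + 2*z) dx ∧ dy + (5*y) dx ∧ dz + (3*x + 3*y) dy ∧ dz.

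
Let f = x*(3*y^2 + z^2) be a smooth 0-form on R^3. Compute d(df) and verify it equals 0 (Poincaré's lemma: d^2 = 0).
d(df) = 0

Step 1: df = sum_i (∂f/∂x_i) dx_i = (3*y^2 + z^2) dx + (6*x*y) dy + (2*x*z) dz.
Step 2: Apply d again. Using the 1-form formula, the coefficient of dx ∧ dy in d(df) is ∂^2 f/∂x ∂y - ∂^2 f/∂y ∂x = (6*y) - (6*y) = 0 (equality of mixed partials for smooth f).
Similarly for dx ∧ dz and dy ∧ dz — all coefficients vanish. So d(df) = 0.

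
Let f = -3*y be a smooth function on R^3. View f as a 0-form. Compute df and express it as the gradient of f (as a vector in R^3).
df = (0) dx + (-3) dy + (0) dz; grad f = (0, -3, 0)

For a 0-form f, d f = (∂f/∂x) dx + (∂f/∂y) dy + (∂f/∂z) dz. The components of the vector representation are exactly the entries of grad f in Cartesian coordinates:
  ∂f/∂x = 0
  ∂f/∂y = -3
  ∂f/∂z = 0.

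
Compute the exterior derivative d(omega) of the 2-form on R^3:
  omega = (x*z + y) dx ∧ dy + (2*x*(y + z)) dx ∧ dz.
d(omega) = (-x) dx ∧ dy ∧ dz

For a 2-form omega = sum_{i<j} g_{ij} dx_i ∧ dx_j, the exterior derivative is
  d(omega) = sum_{i<j} d(g_{ij}) ∧ dx_i ∧ dx_j = sum_{i<j, k} (∂g_{ij}/∂x_k) dx_k ∧ dx_i ∧ dx_j.
Expand each term, using dx_k ∧ dx_i ∧ dx_j = sgn(permutation) dx_{(a)} ∧ dx_{(b)} ∧ dx_{(c)} with (a < b < c) sorted:
  d(x*z + y) includes (∂/∂z)(x*z + y) dz = (x) dz, which multiplied by dx ∧ dy gives (x) dx ∧ dy ∧ dz
  d(2*x*(y + z)) includes (∂/∂y)(2*x*(y + z)) dy = (2*x) dy, which multiplied by dx ∧ dz gives (-2*x) dx ∧ dy ∧ dz
Collecting like 3-forms: d(omega) = (-x) dx ∧ dy ∧ dz.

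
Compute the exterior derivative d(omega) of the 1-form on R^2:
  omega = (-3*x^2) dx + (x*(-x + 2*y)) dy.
d(omega) = (-2*x + 2*y) dx ∧ dy

For a 1-form omega = sum_i f_i dx_i, the exterior derivative is
  d(omega) = sum_{i < j} (∂f_j/∂x_i - ∂f_i/∂x_j) dx_i ∧ dx_j.
  coefficient of dx ∧ dy: ∂f_2/∂x - ∂f_1/∂y = ∂(x*(-x + 2*y))/∂x - ∂(-3*x^2)/∂y = -2*x + 2*y
Assembling: d(omega) = (-2*x + 2*y) dx ∧ dy.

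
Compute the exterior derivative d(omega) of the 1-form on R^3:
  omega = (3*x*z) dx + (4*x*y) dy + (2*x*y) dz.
d(omega) = (4*y) dx ∧ dy + (-3*x + 2*y) dx ∧ dz + (2*x) dy ∧ dz

For a 1-form omega = sum_i f_i dx_i, the exterior derivative is
  d(omega) = sum_{i < j} (∂f_j/∂x_i - ∂f_i/∂x_j) dx_i ∧ dx_j.
  coefficient of dx ∧ dy: ∂f_2/∂x - ∂f_1/∂y = ∂(4*x*y)/∂x - ∂(3*x*z)/∂y = 4*y
  coefficient of dx ∧ dz: ∂f_3/∂x - ∂f_1/∂z = ∂(2*x*y)/∂x - ∂(3*x*z)/∂z = -3*x + 2*y
  coefficient of dy ∧ dz: ∂f_3/∂y - ∂f_2/∂z = ∂(2*x*y)/∂y - ∂(4*x*y)/∂z = 2*x
Assembling: d(omega) = (4*y) dx ∧ dy + (-3*x + 2*y) dx ∧ dz + (2*x) dy ∧ dz.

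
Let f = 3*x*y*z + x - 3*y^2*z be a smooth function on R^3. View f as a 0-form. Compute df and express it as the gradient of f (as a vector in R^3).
df = (3*y*z + 1) dx + (3*z*(x - 2*y)) dy + (3*y*(x - y)) dz; grad f = (3*y*z + 1, 3*z*(x - 2*y), 3*y*(x - y))

For a 0-form f, d f = (∂f/∂x) dx + (∂f/∂y) dy + (∂f/∂z) dz. The components of the vector representation are exactly the entries of grad f in Cartesian coordinates:
  ∂f/∂x = 3*y*z + 1
  ∂f/∂y = 3*z*(x - 2*y)
  ∂f/∂z = 3*y*(x - y).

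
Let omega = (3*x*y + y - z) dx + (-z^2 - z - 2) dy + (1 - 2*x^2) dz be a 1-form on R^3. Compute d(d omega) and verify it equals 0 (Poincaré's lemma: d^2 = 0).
d(d omega) = 0

Step 1: d omega = sum_{i<j} (∂f_j/∂x_i - ∂f_i/∂x_j) dx_i ∧ dx_j:
  coeff of dx ∧ dy: -3*x - 1
  coeff of dx ∧ dz: 1 - 4*x
  coeff of dy ∧ dz: 2*z + 1
Step 2: Apply d again to each 2-form coefficient. The only possible 3-form in R^3 is dx ∧ dy ∧ dz, with coefficient
  ∂(coeff of dy∧dz)/∂x - ∂(coeff of dx∧dz)/∂y + ∂(coeff of dx∧dy)/∂z
  = ∂/∂x (2*z + 1) - ∂/∂y (1 - 4*x) + ∂/∂z (-3*x - 1).
Each of these terms simplifies to sums of mixed partials that cancel in pairs. The result is 0 (by equality of mixed partials for smooth functions — Schwarz / Clairaut).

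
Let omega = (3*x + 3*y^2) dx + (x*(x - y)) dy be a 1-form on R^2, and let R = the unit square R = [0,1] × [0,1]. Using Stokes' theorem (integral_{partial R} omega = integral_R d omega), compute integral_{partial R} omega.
integral_(partial R) omega = -5/2

Stokes: integral_partial_R omega = integral_R d omega with d omega = (∂Q/∂x - ∂P/∂y) dx ∧ dy.
  ∂Q/∂x = 2*x - y
  ∂P/∂y = 6*y
  integrand = ∂Q/∂x - ∂P/∂y = 2*x - 7*y.
Integrating over R: integral_0^1 integral_0^1 (2*x - 7*y) dx dy = -5/2.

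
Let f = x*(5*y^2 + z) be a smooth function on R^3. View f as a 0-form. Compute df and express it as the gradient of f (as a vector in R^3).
df = (5*y^2 + z) dx + (10*x*y) dy + (x) dz; grad f = (5*y^2 + z, 10*x*y, x)

For a 0-form f, d f = (∂f/∂x) dx + (∂f/∂y) dy + (∂f/∂z) dz. The components of the vector representation are exactly the entries of grad f in Cartesian coordinates:
  ∂f/∂x = 5*y^2 + z
  ∂f/∂y = 10*x*y
  ∂f/∂z = x.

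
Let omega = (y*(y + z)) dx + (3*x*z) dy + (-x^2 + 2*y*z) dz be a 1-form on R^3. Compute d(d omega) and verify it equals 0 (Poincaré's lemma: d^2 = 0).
d(d omega) = 0

Step 1: d omega = sum_{i<j} (∂f_j/∂x_i - ∂f_i/∂x_j) dx_i ∧ dx_j:
  coeff of dx ∧ dy: -2*y + 2*z
  coeff of dx ∧ dz: -2*x - y
  coeff of dy ∧ dz: -3*x + 2*z
Step 2: Apply d again to each 2-form coefficient. The only possible 3-form in R^3 is dx ∧ dy ∧ dz, with coefficient
  ∂(coeff of dy∧dz)/∂x - ∂(coeff of dx∧dz)/∂y + ∂(coeff of dx∧dy)/∂z
  = ∂/∂x (-3*x + 2*z) - ∂/∂y (-2*x - y) + ∂/∂z (-2*y + 2*z).
Each of these terms simplifies to sums of mixed partials that cancel in pairs. The result is 0 (by equality of mixed partials for smooth functions — Schwarz / Clairaut).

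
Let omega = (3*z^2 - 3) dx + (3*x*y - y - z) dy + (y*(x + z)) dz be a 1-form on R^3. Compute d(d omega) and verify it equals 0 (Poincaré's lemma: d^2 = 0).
d(d omega) = 0

Step 1: d omega = sum_{i<j} (∂f_j/∂x_i - ∂f_i/∂x_j) dx_i ∧ dx_j:
  coeff of dx ∧ dy: 3*y
  coeff of dx ∧ dz: y - 6*z
  coeff of dy ∧ dz: x + z + 1
Step 2: Apply d again to each 2-form coefficient. The only possible 3-form in R^3 is dx ∧ dy ∧ dz, with coefficient
  ∂(coeff of dy∧dz)/∂x - ∂(coeff of dx∧dz)/∂y + ∂(coeff of dx∧dy)/∂z
  = ∂/∂x (x + z + 1) - ∂/∂y (y - 6*z) + ∂/∂z (3*y).
Each of these terms simplifies to sums of mixed partials that cancel in pairs. The result is 0 (by equality of mixed partials for smooth functions — Schwarz / Clairaut).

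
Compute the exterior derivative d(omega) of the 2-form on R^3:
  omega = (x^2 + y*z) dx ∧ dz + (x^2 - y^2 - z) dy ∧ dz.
d(omega) = (2*x - z) dx ∧ dy ∧ dz

For a 2-form omega = sum_{i<j} g_{ij} dx_i ∧ dx_j, the exterior derivative is
  d(omega) = sum_{i<j} d(g_{ij}) ∧ dx_i ∧ dx_j = sum_{i<j, k} (∂g_{ij}/∂x_k) dx_k ∧ dx_i ∧ dx_j.
Expand each term, using dx_k ∧ dx_i ∧ dx_j = sgn(permutation) dx_{(a)} ∧ dx_{(b)} ∧ dx_{(c)} with (a < b < c) sorted:
  d(x^2 + y*z) includes (∂/∂y)(x^2 + y*z) dy = (z) dy, which multiplied by dx ∧ dz gives (-z) dx ∧ dy ∧ dz
  d(x^2 - y^2 - z) includes (∂/∂x)(x^2 - y^2 - z) dx = (2*x) dx, which multiplied by dy ∧ dz gives (2*x) dx ∧ dy ∧ dz
Collecting like 3-forms: d(omega) = (2*x - z) dx ∧ dy ∧ dz.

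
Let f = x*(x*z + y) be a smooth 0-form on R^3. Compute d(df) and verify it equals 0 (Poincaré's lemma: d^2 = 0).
d(df) = 0

Step 1: df = sum_i (∂f/∂x_i) dx_i = (2*x*z + y) dx + (x) dy + (x^2) dz.
Step 2: Apply d again. Using the 1-form formula, the coefficient of dx ∧ dy in d(df) is ∂^2 f/∂x ∂y - ∂^2 f/∂y ∂x = (1) - (1) = 0 (equality of mixed partials for smooth f).
Similarly for dx ∧ dz and dy ∧ dz — all coefficients vanish. So d(df) = 0.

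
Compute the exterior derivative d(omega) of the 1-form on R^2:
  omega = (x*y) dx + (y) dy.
d(omega) = (-x) dx ∧ dy

For a 1-form omega = sum_i f_i dx_i, the exterior derivative is
  d(omega) = sum_{i < j} (∂f_j/∂x_i - ∂f_i/∂x_j) dx_i ∧ dx_j.
  coefficient of dx ∧ dy: ∂f_2/∂x - ∂f_1/∂y = ∂(y)/∂x - ∂(x*y)/∂y = -x
Assembling: d(omega) = (-x) dx ∧ dy.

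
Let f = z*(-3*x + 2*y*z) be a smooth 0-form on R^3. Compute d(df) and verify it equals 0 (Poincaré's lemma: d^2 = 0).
d(df) = 0

Step 1: df = sum_i (∂f/∂x_i) dx_i = (-3*z) dx + (2*z^2) dy + (-3*x + 4*y*z) dz.
Step 2: Apply d again. Using the 1-form formula, the coefficient of dx ∧ dy in d(df) is ∂^2 f/∂x ∂y - ∂^2 f/∂y ∂x = (0) - (0) = 0 (equality of mixed partials for smooth f).
Similarly for dx ∧ dz and dy ∧ dz — all coefficients vanish. So d(df) = 0.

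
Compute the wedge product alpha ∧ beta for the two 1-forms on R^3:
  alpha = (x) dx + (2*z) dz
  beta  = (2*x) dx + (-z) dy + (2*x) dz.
alpha ∧ beta = (-x*z) dx ∧ dy + (2*x*(x - 2*z)) dx ∧ dz + (2*z^2) dy ∧ dz

Distribute the wedge, using dx_i ∧ dx_j = -dx_j ∧ dx_i and dx_i ∧ dx_i = 0. For each pair (i, j) with i < j, the coefficient of dx_i ∧ dx_j in alpha ∧ beta is (alpha_i * beta_j - alpha_j * beta_i). Collecting: alpha ∧ beta = (-x*z) dx ∧ dy + (2*x*(x - 2*z)) dx ∧ dz + (2*z^2) dy ∧ dz.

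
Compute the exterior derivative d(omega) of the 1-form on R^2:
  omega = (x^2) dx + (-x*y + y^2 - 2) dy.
d(omega) = (-y) dx ∧ dy

For a 1-form omega = sum_i f_i dx_i, the exterior derivative is
  d(omega) = sum_{i < j} (∂f_j/∂x_i - ∂f_i/∂x_j) dx_i ∧ dx_j.
  coefficient of dx ∧ dy: ∂f_2/∂x - ∂f_1/∂y = ∂(-x*y + y^2 - 2)/∂x - ∂(x^2)/∂y = -y
Assembling: d(omega) = (-y) dx ∧ dy.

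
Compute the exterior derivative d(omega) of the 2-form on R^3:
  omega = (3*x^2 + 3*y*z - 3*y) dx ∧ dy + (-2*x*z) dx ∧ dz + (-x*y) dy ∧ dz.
d(omega) = (2*y) dx ∧ dy ∧ dz

For a 2-form omega = sum_{i<j} g_{ij} dx_i ∧ dx_j, the exterior derivative is
  d(omega) = sum_{i<j} d(g_{ij}) ∧ dx_i ∧ dx_j = sum_{i<j, k} (∂g_{ij}/∂x_k) dx_k ∧ dx_i ∧ dx_j.
Expand each term, using dx_k ∧ dx_i ∧ dx_j = sgn(permutation) dx_{(a)} ∧ dx_{(b)} ∧ dx_{(c)} with (a < b < c) sorted:
  d(3*x^2 + 3*y*z - 3*y) includes (∂/∂z)(3*x^2 + 3*y*z - 3*y) dz = (3*y) dz, which multiplied by dx ∧ dy gives (3*y) dx ∧ dy ∧ dz
  d(-x*y) includes (∂/∂x)(-x*y) dx = (-y) dx, which multiplied by dy ∧ dz gives (-y) dx ∧ dy ∧ dz
Collecting like 3-forms: d(omega) = (2*y) dx ∧ dy ∧ dz.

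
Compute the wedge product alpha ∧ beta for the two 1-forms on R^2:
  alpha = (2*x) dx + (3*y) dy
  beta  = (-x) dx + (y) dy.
alpha ∧ beta = (5*x*y) dx ∧ dy

Distribute the wedge, using dx_i ∧ dx_j = -dx_j ∧ dx_i and dx_i ∧ dx_i = 0. For each pair (i, j) with i < j, the coefficient of dx_i ∧ dx_j in alpha ∧ beta is (alpha_i * beta_j - alpha_j * beta_i). Collecting: alpha ∧ beta = (5*x*y) dx ∧ dy.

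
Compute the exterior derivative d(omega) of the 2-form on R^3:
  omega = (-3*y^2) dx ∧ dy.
d(omega) = 0

For a 2-form omega = sum_{i<j} g_{ij} dx_i ∧ dx_j, the exterior derivative is
  d(omega) = sum_{i<j} d(g_{ij}) ∧ dx_i ∧ dx_j = sum_{i<j, k} (∂g_{ij}/∂x_k) dx_k ∧ dx_i ∧ dx_j.
Expand each term, using dx_k ∧ dx_i ∧ dx_j = sgn(permutation) dx_{(a)} ∧ dx_{(b)} ∧ dx_{(c)} with (a < b < c) sorted:

Collecting like 3-forms: d(omega) = 0.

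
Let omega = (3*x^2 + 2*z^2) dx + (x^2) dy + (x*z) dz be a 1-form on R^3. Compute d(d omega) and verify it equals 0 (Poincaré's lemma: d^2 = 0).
d(d omega) = 0

Step 1: d omega = sum_{i<j} (∂f_j/∂x_i - ∂f_i/∂x_j) dx_i ∧ dx_j:
  coeff of dx ∧ dy: 2*x
  coeff of dx ∧ dz: -3*z
  coeff of dy ∧ dz: 0
Step 2: Apply d again to each 2-form coefficient. The only possible 3-form in R^3 is dx ∧ dy ∧ dz, with coefficient
  ∂(coeff of dy∧dz)/∂x - ∂(coeff of dx∧dz)/∂y + ∂(coeff of dx∧dy)/∂z
  = ∂/∂x (0) - ∂/∂y (-3*z) + ∂/∂z (2*x).
Each of these terms simplifies to sums of mixed partials that cancel in pairs. The result is 0 (by equality of mixed partials for smooth functions — Schwarz / Clairaut).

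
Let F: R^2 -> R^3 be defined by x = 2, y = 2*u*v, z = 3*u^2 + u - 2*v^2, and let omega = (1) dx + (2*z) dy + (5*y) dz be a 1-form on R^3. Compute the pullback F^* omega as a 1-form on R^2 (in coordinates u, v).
F^* omega = (2*v*(36*u^2 + 7*u - 4*v^2)) du + (4*u*(3*u^2 + u - 12*v^2)) dv

Using F^*(f dg) = (f ∘ F) d(g ∘ F), substitute each coordinate x_i by F_i(u, v) in f_i, and replace dx_i by d F_i = (∂F_i/∂u) du + (∂F_i/∂v) dv.
  For the x component: f_1(F) = 1; d F_1 = (0) du + (0) dv
  For the y component: f_2(F) = 6*u^2 + 2*u - 4*v^2; d F_2 = (2*v) du + (2*u) dv
  For the z component: f_3(F) = 10*u*v; d F_3 = (6*u + 1) du + (-4*v) dv
Combining and collecting du, dv coefficients:
  coeff of du: 2*v*(36*u^2 + 7*u - 4*v^2)
  coeff of dv: 4*u*(3*u^2 + u - 12*v^2)
F^* omega = (2*v*(36*u^2 + 7*u - 4*v^2)) du + (4*u*(3*u^2 + u - 12*v^2)) dv.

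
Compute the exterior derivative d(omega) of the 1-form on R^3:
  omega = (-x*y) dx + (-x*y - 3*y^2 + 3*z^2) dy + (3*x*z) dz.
d(omega) = (x - y) dx ∧ dy + (3*z) dx ∧ dz + (-6*z) dy ∧ dz

For a 1-form omega = sum_i f_i dx_i, the exterior derivative is
  d(omega) = sum_{i < j} (∂f_j/∂x_i - ∂f_i/∂x_j) dx_i ∧ dx_j.
  coefficient of dx ∧ dy: ∂f_2/∂x - ∂f_1/∂y = ∂(-x*y - 3*y^2 + 3*z^2)/∂x - ∂(-x*y)/∂y = x - y
  coefficient of dx ∧ dz: ∂f_3/∂x - ∂f_1/∂z = ∂(3*x*z)/∂x - ∂(-x*y)/∂z = 3*z
  coefficient of dy ∧ dz: ∂f_3/∂y - ∂f_2/∂z = ∂(3*x*z)/∂y - ∂(-x*y - 3*y^2 + 3*z^2)/∂z = -6*z
Assembling: d(omega) = (x - y) dx ∧ dy + (3*z) dx ∧ dz + (-6*z) dy ∧ dz.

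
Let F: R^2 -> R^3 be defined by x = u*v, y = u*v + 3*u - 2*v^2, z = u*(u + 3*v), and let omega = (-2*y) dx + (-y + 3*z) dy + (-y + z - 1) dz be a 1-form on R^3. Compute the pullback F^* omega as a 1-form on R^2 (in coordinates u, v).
F^* omega = (2*u^3 + 10*u^2*v + 3*u^2 + 16*u*v^2 + 6*u*v - 11*u + 12*v^3 + 6*v^2 - 3*v) du + (6*u^3 - 18*u^2 - 20*u*v^2 + 12*u*v - 3*u - 8*v^3) dv

Using F^*(f dg) = (f ∘ F) d(g ∘ F), substitute each coordinate x_i by F_i(u, v) in f_i, and replace dx_i by d F_i = (∂F_i/∂u) du + (∂F_i/∂v) dv.
  For the x component: f_1(F) = -2*u*v - 6*u + 4*v^2; d F_1 = (v) du + (u) dv
  For the y component: f_2(F) = 3*u^2 + 8*u*v - 3*u + 2*v^2; d F_2 = (v + 3) du + (u - 4*v) dv
  For the z component: f_3(F) = u^2 + 2*u*v - 3*u + 2*v^2 - 1; d F_3 = (2*u + 3*v) du + (3*u) dv
Combining and collecting du, dv coefficients:
  coeff of du: 2*u^3 + 10*u^2*v + 3*u^2 + 16*u*v^2 + 6*u*v - 11*u + 12*v^3 + 6*v^2 - 3*v
  coeff of dv: 6*u^3 - 18*u^2 - 20*u*v^2 + 12*u*v - 3*u - 8*v^3
F^* omega = (2*u^3 + 10*u^2*v + 3*u^2 + 16*u*v^2 + 6*u*v - 11*u + 12*v^3 + 6*v^2 - 3*v) du + (6*u^3 - 18*u^2 - 20*u*v^2 + 12*u*v - 3*u - 8*v^3) dv.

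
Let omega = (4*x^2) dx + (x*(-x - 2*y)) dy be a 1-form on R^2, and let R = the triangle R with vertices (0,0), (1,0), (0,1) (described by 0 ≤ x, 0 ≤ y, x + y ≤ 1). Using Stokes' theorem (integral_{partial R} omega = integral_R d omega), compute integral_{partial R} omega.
integral_(partial R) omega = -2/3

Stokes: integral_partial_R omega = integral_R d omega with d omega = (∂Q/∂x - ∂P/∂y) dx ∧ dy.
  ∂Q/∂x = -2*x - 2*y
  ∂P/∂y = 0
  integrand = ∂Q/∂x - ∂P/∂y = -2*x - 2*y.
Integrating over R: integral_0^1 integral_0^{1-x} (-2*x - 2*y) dy dx = -2/3.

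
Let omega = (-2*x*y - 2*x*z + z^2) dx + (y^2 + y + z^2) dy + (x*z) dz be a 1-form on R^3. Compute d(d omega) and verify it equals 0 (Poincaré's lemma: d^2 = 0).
d(d omega) = 0

Step 1: d omega = sum_{i<j} (∂f_j/∂x_i - ∂f_i/∂x_j) dx_i ∧ dx_j:
  coeff of dx ∧ dy: 2*x
  coeff of dx ∧ dz: 2*x - z
  coeff of dy ∧ dz: -2*z
Step 2: Apply d again to each 2-form coefficient. The only possible 3-form in R^3 is dx ∧ dy ∧ dz, with coefficient
  ∂(coeff of dy∧dz)/∂x - ∂(coeff of dx∧dz)/∂y + ∂(coeff of dx∧dy)/∂z
  = ∂/∂x (-2*z) - ∂/∂y (2*x - z) + ∂/∂z (2*x).
Each of these terms simplifies to sums of mixed partials that cancel in pairs. The result is 0 (by equality of mixed partials for smooth functions — Schwarz / Clairaut).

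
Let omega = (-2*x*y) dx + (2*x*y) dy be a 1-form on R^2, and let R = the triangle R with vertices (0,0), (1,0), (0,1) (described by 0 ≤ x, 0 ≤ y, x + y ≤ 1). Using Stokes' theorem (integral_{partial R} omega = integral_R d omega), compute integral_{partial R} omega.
integral_(partial R) omega = 2/3

Stokes: integral_partial_R omega = integral_R d omega with d omega = (∂Q/∂x - ∂P/∂y) dx ∧ dy.
  ∂Q/∂x = 2*y
  ∂P/∂y = -2*x
  integrand = ∂Q/∂x - ∂P/∂y = 2*x + 2*y.
Integrating over R: integral_0^1 integral_0^{1-x} (2*x + 2*y) dy dx = 2/3.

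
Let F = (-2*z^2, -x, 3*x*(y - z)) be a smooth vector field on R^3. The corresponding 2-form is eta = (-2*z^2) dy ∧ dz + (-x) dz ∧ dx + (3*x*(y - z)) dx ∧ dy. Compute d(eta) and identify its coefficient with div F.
d(eta) = (-3*x) dx ∧ dy ∧ dz; div F = -3*x

For a 2-form in R^3 of the form above, applying d gives a 3-form with coefficient ∂P/∂x + ∂Q/∂y + ∂R/∂z:
  ∂P/∂x = 0
  ∂Q/∂y = 0
  ∂R/∂z = -3*x
Sum = -3*x, which is exactly div F.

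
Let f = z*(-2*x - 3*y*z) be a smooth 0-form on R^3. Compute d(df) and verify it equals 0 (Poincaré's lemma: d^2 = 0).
d(df) = 0

Step 1: df = sum_i (∂f/∂x_i) dx_i = (-2*z) dx + (-3*z^2) dy + (-2*x - 6*y*z) dz.
Step 2: Apply d again. Using the 1-form formula, the coefficient of dx ∧ dy in d(df) is ∂^2 f/∂x ∂y - ∂^2 f/∂y ∂x = (0) - (0) = 0 (equality of mixed partials for smooth f).
Similarly for dx ∧ dz and dy ∧ dz — all coefficients vanish. So d(df) = 0.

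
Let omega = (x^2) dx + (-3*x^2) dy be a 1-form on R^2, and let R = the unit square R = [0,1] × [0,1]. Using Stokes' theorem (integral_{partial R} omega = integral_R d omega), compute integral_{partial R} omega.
integral_(partial R) omega = -3

Stokes: integral_partial_R omega = integral_R d omega with d omega = (∂Q/∂x - ∂P/∂y) dx ∧ dy.
  ∂Q/∂x = -6*x
  ∂P/∂y = 0
  integrand = ∂Q/∂x - ∂P/∂y = -6*x.
Integrating over R: integral_0^1 integral_0^1 (-6*x) dx dy = -3.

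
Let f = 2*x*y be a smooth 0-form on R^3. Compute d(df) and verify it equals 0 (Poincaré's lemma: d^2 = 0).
d(df) = 0

Step 1: df = sum_i (∂f/∂x_i) dx_i = (2*y) dx + (2*x) dy + (0) dz.
Step 2: Apply d again. Using the 1-form formula, the coefficient of dx ∧ dy in d(df) is ∂^2 f/∂x ∂y - ∂^2 f/∂y ∂x = (2) - (2) = 0 (equality of mixed partials for smooth f).
Similarly for dx ∧ dz and dy ∧ dz — all coefficients vanish. So d(df) = 0.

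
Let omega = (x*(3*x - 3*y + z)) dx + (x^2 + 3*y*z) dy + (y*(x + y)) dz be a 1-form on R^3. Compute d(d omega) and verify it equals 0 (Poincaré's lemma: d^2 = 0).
d(d omega) = 0

Step 1: d omega = sum_{i<j} (∂f_j/∂x_i - ∂f_i/∂x_j) dx_i ∧ dx_j:
  coeff of dx ∧ dy: 5*x
  coeff of dx ∧ dz: -x + y
  coeff of dy ∧ dz: x - y
Step 2: Apply d again to each 2-form coefficient. The only possible 3-form in R^3 is dx ∧ dy ∧ dz, with coefficient
  ∂(coeff of dy∧dz)/∂x - ∂(coeff of dx∧dz)/∂y + ∂(coeff of dx∧dy)/∂z
  = ∂/∂x (x - y) - ∂/∂y (-x + y) + ∂/∂z (5*x).
Each of these terms simplifies to sums of mixed partials that cancel in pairs. The result is 0 (by equality of mixed partials for smooth functions — Schwarz / Clairaut).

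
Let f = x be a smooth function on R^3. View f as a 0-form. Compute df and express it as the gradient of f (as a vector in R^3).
df = (1) dx + (0) dy + (0) dz; grad f = (1, 0, 0)

For a 0-form f, d f = (∂f/∂x) dx + (∂f/∂y) dy + (∂f/∂z) dz. The components of the vector representation are exactly the entries of grad f in Cartesian coordinates:
  ∂f/∂x = 1
  ∂f/∂y = 0
  ∂f/∂z = 0.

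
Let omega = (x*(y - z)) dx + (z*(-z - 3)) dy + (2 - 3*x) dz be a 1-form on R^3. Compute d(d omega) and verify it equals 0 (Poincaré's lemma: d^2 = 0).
d(d omega) = 0

Step 1: d omega = sum_{i<j} (∂f_j/∂x_i - ∂f_i/∂x_j) dx_i ∧ dx_j:
  coeff of dx ∧ dy: -x
  coeff of dx ∧ dz: x - 3
  coeff of dy ∧ dz: 2*z + 3
Step 2: Apply d again to each 2-form coefficient. The only possible 3-form in R^3 is dx ∧ dy ∧ dz, with coefficient
  ∂(coeff of dy∧dz)/∂x - ∂(coeff of dx∧dz)/∂y + ∂(coeff of dx∧dy)/∂z
  = ∂/∂x (2*z + 3) - ∂/∂y (x - 3) + ∂/∂z (-x).
Each of these terms simplifies to sums of mixed partials that cancel in pairs. The result is 0 (by equality of mixed partials for smooth functions — Schwarz / Clairaut).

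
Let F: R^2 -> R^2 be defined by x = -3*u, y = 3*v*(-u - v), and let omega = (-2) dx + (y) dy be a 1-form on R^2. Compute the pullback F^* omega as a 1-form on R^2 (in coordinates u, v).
F^* omega = (9*u*v^2 + 9*v^3 + 6) du + (9*v*(u^2 + 3*u*v + 2*v^2)) dv

Using F^*(f dg) = (f ∘ F) d(g ∘ F), substitute each coordinate x_i by F_i(u, v) in f_i, and replace dx_i by d F_i = (∂F_i/∂u) du + (∂F_i/∂v) dv.
  For the x component: f_1(F) = -2; d F_1 = (-3) du + (0) dv
  For the y component: f_2(F) = 3*v*(-u - v); d F_2 = (-3*v) du + (-3*u - 6*v) dv
Combining and collecting du, dv coefficients:
  coeff of du: 9*u*v^2 + 9*v^3 + 6
  coeff of dv: 9*v*(u^2 + 3*u*v + 2*v^2)
F^* omega = (9*u*v^2 + 9*v^3 + 6) du + (9*v*(u^2 + 3*u*v + 2*v^2)) dv.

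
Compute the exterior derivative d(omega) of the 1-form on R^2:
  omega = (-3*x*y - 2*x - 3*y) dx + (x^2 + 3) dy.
d(omega) = (5*x + 3) dx ∧ dy

For a 1-form omega = sum_i f_i dx_i, the exterior derivative is
  d(omega) = sum_{i < j} (∂f_j/∂x_i - ∂f_i/∂x_j) dx_i ∧ dx_j.
  coefficient of dx ∧ dy: ∂f_2/∂x - ∂f_1/∂y = ∂(x^2 + 3)/∂x - ∂(-3*x*y - 2*x - 3*y)/∂y = 5*x + 3
Assembling: d(omega) = (5*x + 3) dx ∧ dy.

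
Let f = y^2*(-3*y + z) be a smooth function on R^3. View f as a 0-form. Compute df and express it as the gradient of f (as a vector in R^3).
df = (0) dx + (y*(-9*y + 2*z)) dy + (y^2) dz; grad f = (0, y*(-9*y + 2*z), y^2)

For a 0-form f, d f = (∂f/∂x) dx + (∂f/∂y) dy + (∂f/∂z) dz. The components of the vector representation are exactly the entries of grad f in Cartesian coordinates:
  ∂f/∂x = 0
  ∂f/∂y = y*(-9*y + 2*z)
  ∂f/∂z = y^2.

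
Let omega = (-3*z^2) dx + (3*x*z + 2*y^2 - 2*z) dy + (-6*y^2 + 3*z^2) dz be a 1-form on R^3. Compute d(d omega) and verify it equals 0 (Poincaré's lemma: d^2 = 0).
d(d omega) = 0

Step 1: d omega = sum_{i<j} (∂f_j/∂x_i - ∂f_i/∂x_j) dx_i ∧ dx_j:
  coeff of dx ∧ dy: 3*z
  coeff of dx ∧ dz: 6*z
  coeff of dy ∧ dz: -3*x - 12*y + 2
Step 2: Apply d again to each 2-form coefficient. The only possible 3-form in R^3 is dx ∧ dy ∧ dz, with coefficient
  ∂(coeff of dy∧dz)/∂x - ∂(coeff of dx∧dz)/∂y + ∂(coeff of dx∧dy)/∂z
  = ∂/∂x (-3*x - 12*y + 2) - ∂/∂y (6*z) + ∂/∂z (3*z).
Each of these terms simplifies to sums of mixed partials that cancel in pairs. The result is 0 (by equality of mixed partials for smooth functions — Schwarz / Clairaut).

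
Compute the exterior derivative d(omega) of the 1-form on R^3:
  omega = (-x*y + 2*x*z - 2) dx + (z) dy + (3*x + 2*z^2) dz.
d(omega) = (x) dx ∧ dy + (3 - 2*x) dx ∧ dz + (-1) dy ∧ dz

For a 1-form omega = sum_i f_i dx_i, the exterior derivative is
  d(omega) = sum_{i < j} (∂f_j/∂x_i - ∂f_i/∂x_j) dx_i ∧ dx_j.
  coefficient of dx ∧ dy: ∂f_2/∂x - ∂f_1/∂y = ∂(z)/∂x - ∂(-x*y + 2*x*z - 2)/∂y = x
  coefficient of dx ∧ dz: ∂f_3/∂x - ∂f_1/∂z = ∂(3*x + 2*z^2)/∂x - ∂(-x*y + 2*x*z - 2)/∂z = 3 - 2*x
  coefficient of dy ∧ dz: ∂f_3/∂y - ∂f_2/∂z = ∂(3*x + 2*z^2)/∂y - ∂(z)/∂z = -1
Assembling: d(omega) = (x) dx ∧ dy + (3 - 2*x) dx ∧ dz + (-1) dy ∧ dz.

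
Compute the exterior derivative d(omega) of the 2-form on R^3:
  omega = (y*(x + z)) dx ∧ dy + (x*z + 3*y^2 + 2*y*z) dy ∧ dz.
d(omega) = (y + z) dx ∧ dy ∧ dz

For a 2-form omega = sum_{i<j} g_{ij} dx_i ∧ dx_j, the exterior derivative is
  d(omega) = sum_{i<j} d(g_{ij}) ∧ dx_i ∧ dx_j = sum_{i<j, k} (∂g_{ij}/∂x_k) dx_k ∧ dx_i ∧ dx_j.
Expand each term, using dx_k ∧ dx_i ∧ dx_j = sgn(permutation) dx_{(a)} ∧ dx_{(b)} ∧ dx_{(c)} with (a < b < c) sorted:
  d(y*(x + z)) includes (∂/∂z)(y*(x + z)) dz = (y) dz, which multiplied by dx ∧ dy gives (y) dx ∧ dy ∧ dz
  d(x*z + 3*y^2 + 2*y*z) includes (∂/∂x)(x*z + 3*y^2 + 2*y*z) dx = (z) dx, which multiplied by dy ∧ dz gives (z) dx ∧ dy ∧ dz
Collecting like 3-forms: d(omega) = (y + z) dx ∧ dy ∧ dz.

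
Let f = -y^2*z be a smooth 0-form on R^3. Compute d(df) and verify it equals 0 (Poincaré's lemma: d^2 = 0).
d(df) = 0

Step 1: df = sum_i (∂f/∂x_i) dx_i = (0) dx + (-2*y*z) dy + (-y^2) dz.
Step 2: Apply d again. Using the 1-form formula, the coefficient of dx ∧ dy in d(df) is ∂^2 f/∂x ∂y - ∂^2 f/∂y ∂x = (0) - (0) = 0 (equality of mixed partials for smooth f).
Similarly for dx ∧ dz and dy ∧ dz — all coefficients vanish. So d(df) = 0.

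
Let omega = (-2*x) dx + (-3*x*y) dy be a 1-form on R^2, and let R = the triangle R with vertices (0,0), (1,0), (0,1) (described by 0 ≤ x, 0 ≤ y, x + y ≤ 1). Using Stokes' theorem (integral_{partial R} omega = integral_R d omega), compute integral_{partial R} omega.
integral_(partial R) omega = -1/2

Stokes: integral_partial_R omega = integral_R d omega with d omega = (∂Q/∂x - ∂P/∂y) dx ∧ dy.
  ∂Q/∂x = -3*y
  ∂P/∂y = 0
  integrand = ∂Q/∂x - ∂P/∂y = -3*y.
Integrating over R: integral_0^1 integral_0^{1-x} (-3*y) dy dx = -1/2.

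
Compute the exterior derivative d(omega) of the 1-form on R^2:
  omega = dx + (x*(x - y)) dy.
d(omega) = (2*x - y) dx ∧ dy

For a 1-form omega = sum_i f_i dx_i, the exterior derivative is
  d(omega) = sum_{i < j} (∂f_j/∂x_i - ∂f_i/∂x_j) dx_i ∧ dx_j.
  coefficient of dx ∧ dy: ∂f_2/∂x - ∂f_1/∂y = ∂(x*(x - y))/∂x - ∂(1)/∂y = 2*x - y
Assembling: d(omega) = (2*x - y) dx ∧ dy.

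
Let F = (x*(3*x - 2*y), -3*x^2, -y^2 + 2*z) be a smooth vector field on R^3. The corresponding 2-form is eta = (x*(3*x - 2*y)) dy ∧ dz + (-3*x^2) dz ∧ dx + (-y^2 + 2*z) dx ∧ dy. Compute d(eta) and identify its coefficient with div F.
d(eta) = (6*x - 2*y + 2) dx ∧ dy ∧ dz; div F = 6*x - 2*y + 2

For a 2-form in R^3 of the form above, applying d gives a 3-form with coefficient ∂P/∂x + ∂Q/∂y + ∂R/∂z:
  ∂P/∂x = 6*x - 2*y
  ∂Q/∂y = 0
  ∂R/∂z = 2
Sum = 6*x - 2*y + 2, which is exactly div F.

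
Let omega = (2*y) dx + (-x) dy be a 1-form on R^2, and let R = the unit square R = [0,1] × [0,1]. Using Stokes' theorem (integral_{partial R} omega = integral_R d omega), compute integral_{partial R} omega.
integral_(partial R) omega = -3

Stokes: integral_partial_R omega = integral_R d omega with d omega = (∂Q/∂x - ∂P/∂y) dx ∧ dy.
  ∂Q/∂x = -1
  ∂P/∂y = 2
  integrand = ∂Q/∂x - ∂P/∂y = -3.
Integrating over R: integral_0^1 integral_0^1 (-3) dx dy = -3.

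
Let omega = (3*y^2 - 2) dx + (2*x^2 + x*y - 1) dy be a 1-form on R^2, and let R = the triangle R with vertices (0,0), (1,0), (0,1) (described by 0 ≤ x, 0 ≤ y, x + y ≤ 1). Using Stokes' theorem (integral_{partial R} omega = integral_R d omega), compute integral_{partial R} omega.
integral_(partial R) omega = -1/6

Stokes: integral_partial_R omega = integral_R d omega with d omega = (∂Q/∂x - ∂P/∂y) dx ∧ dy.
  ∂Q/∂x = 4*x + y
  ∂P/∂y = 6*y
  integrand = ∂Q/∂x - ∂P/∂y = 4*x - 5*y.
Integrating over R: integral_0^1 integral_0^{1-x} (4*x - 5*y) dy dx = -1/6.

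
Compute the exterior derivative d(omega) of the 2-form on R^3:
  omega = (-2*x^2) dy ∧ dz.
d(omega) = (-4*x) dx ∧ dy ∧ dz

For a 2-form omega = sum_{i<j} g_{ij} dx_i ∧ dx_j, the exterior derivative is
  d(omega) = sum_{i<j} d(g_{ij}) ∧ dx_i ∧ dx_j = sum_{i<j, k} (∂g_{ij}/∂x_k) dx_k ∧ dx_i ∧ dx_j.
Expand each term, using dx_k ∧ dx_i ∧ dx_j = sgn(permutation) dx_{(a)} ∧ dx_{(b)} ∧ dx_{(c)} with (a < b < c) sorted:
  d(-2*x^2) includes (∂/∂x)(-2*x^2) dx = (-4*x) dx, which multiplied by dy ∧ dz gives (-4*x) dx ∧ dy ∧ dz
Collecting like 3-forms: d(omega) = (-4*x) dx ∧ dy ∧ dz.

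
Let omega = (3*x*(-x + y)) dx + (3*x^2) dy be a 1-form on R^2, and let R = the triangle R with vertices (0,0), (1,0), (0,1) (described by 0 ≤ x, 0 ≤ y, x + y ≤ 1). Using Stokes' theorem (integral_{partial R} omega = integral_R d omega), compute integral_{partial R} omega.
integral_(partial R) omega = 1/2

Stokes: integral_partial_R omega = integral_R d omega with d omega = (∂Q/∂x - ∂P/∂y) dx ∧ dy.
  ∂Q/∂x = 6*x
  ∂P/∂y = 3*x
  integrand = ∂Q/∂x - ∂P/∂y = 3*x.
Integrating over R: integral_0^1 integral_0^{1-x} (3*x) dy dx = 1/2.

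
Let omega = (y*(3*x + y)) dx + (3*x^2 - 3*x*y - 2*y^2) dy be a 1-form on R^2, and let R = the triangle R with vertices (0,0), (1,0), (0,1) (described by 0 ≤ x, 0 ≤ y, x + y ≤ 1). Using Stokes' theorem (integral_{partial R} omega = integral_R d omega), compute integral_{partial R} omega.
integral_(partial R) omega = -1/3

Stokes: integral_partial_R omega = integral_R d omega with d omega = (∂Q/∂x - ∂P/∂y) dx ∧ dy.
  ∂Q/∂x = 6*x - 3*y
  ∂P/∂y = 3*x + 2*y
  integrand = ∂Q/∂x - ∂P/∂y = 3*x - 5*y.
Integrating over R: integral_0^1 integral_0^{1-x} (3*x - 5*y) dy dx = -1/3.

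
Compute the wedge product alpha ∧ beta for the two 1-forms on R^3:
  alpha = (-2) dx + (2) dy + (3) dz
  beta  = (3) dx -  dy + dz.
alpha ∧ beta = (-4) dx ∧ dy + (-11) dx ∧ dz + (5) dy ∧ dz

Distribute the wedge, using dx_i ∧ dx_j = -dx_j ∧ dx_i and dx_i ∧ dx_i = 0. For each pair (i, j) with i < j, the coefficient of dx_i ∧ dx_j in alpha ∧ beta is (alpha_i * beta_j - alpha_j * beta_i). Collecting: alpha ∧ beta = (-4) dx ∧ dy + (-11) dx ∧ dz + (5) dy ∧ dz.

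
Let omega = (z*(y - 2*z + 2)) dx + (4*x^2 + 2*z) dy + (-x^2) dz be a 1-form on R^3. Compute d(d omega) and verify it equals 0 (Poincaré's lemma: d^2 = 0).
d(d omega) = 0

Step 1: d omega = sum_{i<j} (∂f_j/∂x_i - ∂f_i/∂x_j) dx_i ∧ dx_j:
  coeff of dx ∧ dy: 8*x - z
  coeff of dx ∧ dz: -2*x - y + 4*z - 2
  coeff of dy ∧ dz: -2
Step 2: Apply d again to each 2-form coefficient. The only possible 3-form in R^3 is dx ∧ dy ∧ dz, with coefficient
  ∂(coeff of dy∧dz)/∂x - ∂(coeff of dx∧dz)/∂y + ∂(coeff of dx∧dy)/∂z
  = ∂/∂x (-2) - ∂/∂y (-2*x - y + 4*z - 2) + ∂/∂z (8*x - z).
Each of these terms simplifies to sums of mixed partials that cancel in pairs. The result is 0 (by equality of mixed partials for smooth functions — Schwarz / Clairaut).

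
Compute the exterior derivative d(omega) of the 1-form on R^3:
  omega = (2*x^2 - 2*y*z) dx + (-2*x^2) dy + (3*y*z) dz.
d(omega) = (-4*x + 2*z) dx ∧ dy + (2*y) dx ∧ dz + (3*z) dy ∧ dz

For a 1-form omega = sum_i f_i dx_i, the exterior derivative is
  d(omega) = sum_{i < j} (∂f_j/∂x_i - ∂f_i/∂x_j) dx_i ∧ dx_j.
  coefficient of dx ∧ dy: ∂f_2/∂x - ∂f_1/∂y = ∂(-2*x^2)/∂x - ∂(2*x^2 - 2*y*z)/∂y = -4*x + 2*z
  coefficient of dx ∧ dz: ∂f_3/∂x - ∂f_1/∂z = ∂(3*y*z)/∂x - ∂(2*x^2 - 2*y*z)/∂z = 2*y
  coefficient of dy ∧ dz: ∂f_3/∂y - ∂f_2/∂z = ∂(3*y*z)/∂y - ∂(-2*x^2)/∂z = 3*z
Assembling: d(omega) = (-4*x + 2*z) dx ∧ dy + (2*y) dx ∧ dz + (3*z) dy ∧ dz.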